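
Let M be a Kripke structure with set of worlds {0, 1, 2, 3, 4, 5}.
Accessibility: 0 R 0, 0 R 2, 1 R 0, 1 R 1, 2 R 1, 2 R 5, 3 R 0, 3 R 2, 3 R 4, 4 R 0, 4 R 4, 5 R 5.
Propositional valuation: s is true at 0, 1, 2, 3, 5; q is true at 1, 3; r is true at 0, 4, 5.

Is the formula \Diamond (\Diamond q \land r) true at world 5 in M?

No

At 5: \Diamond (\Diamond q \land r) requires \Diamond q \land r at some successor in {5}.
  At 5: \Diamond q \land r is false.
So \Diamond (\Diamond q \land r) is false at 5.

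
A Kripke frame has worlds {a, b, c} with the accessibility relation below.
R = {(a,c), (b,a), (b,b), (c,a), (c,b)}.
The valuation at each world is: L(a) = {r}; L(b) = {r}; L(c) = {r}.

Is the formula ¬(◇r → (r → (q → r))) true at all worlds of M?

No

Let φ = ¬(◇r → (r → (q → r))). Evaluate φ at each world:
  a (successors {c}): φ is false.
  b (successors {a, b}): φ is false.
  c (successors {a, b}): φ is false.
Detail at a (counterexample):
  At a: ◇r → (r → (q → r)) is true, so ¬(◇r → (r → (q → r))) is false.
    At a: ◇r is true, r → (q → r) is true, so ◇r → (r → (q → r)) is true.
      At a: ◇r requires r at some successor in {c}.
        r holds at c, so ◇r is true at a.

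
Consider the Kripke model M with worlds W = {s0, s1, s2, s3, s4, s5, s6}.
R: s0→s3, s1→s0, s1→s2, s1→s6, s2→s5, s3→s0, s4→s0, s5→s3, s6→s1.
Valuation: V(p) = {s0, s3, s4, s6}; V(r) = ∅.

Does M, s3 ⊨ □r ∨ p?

At s3: □r is false, p is true, so □r ∨ p is true.
  At s3: □r requires r at every successor {s0}.
    r fails at s0, so □r is false at s3.

Yes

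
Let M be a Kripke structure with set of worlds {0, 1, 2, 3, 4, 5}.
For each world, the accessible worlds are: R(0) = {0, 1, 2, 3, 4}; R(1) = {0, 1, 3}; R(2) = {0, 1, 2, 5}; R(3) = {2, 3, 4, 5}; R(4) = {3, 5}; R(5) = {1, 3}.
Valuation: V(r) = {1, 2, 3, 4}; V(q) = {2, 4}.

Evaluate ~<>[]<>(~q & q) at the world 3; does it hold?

At 3: <>[]<>(~q & q) is false, so ~<>[]<>(~q & q) is true.
  At 3: <>[]<>(~q & q) requires []<>(~q & q) at some successor in {2, 3, 4, 5}.
    At 2: []<>(~q & q) is false.
    At 3: []<>(~q & q) is false.
    At 4: []<>(~q & q) is false.
    At 5: []<>(~q & q) is false.
  So <>[]<>(~q & q) is false at 3.

Yes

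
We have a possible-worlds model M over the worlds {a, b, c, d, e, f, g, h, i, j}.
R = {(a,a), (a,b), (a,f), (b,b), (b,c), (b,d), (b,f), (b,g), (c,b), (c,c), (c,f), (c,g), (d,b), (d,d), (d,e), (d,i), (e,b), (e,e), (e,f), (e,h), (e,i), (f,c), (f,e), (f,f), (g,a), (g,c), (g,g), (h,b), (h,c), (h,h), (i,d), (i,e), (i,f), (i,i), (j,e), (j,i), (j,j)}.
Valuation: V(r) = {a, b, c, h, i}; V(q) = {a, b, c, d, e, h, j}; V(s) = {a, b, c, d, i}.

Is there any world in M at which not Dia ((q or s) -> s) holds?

No

Let φ = not Dia ((q or s) -> s). Evaluate φ at each world:
  a (successors {a, b, f}): φ is false.
  b (successors {b, c, d, f, g}): φ is false.
  c (successors {b, c, f, g}): φ is false.
  d (successors {b, d, e, i}): φ is false.
  e (successors {b, e, f, h, i}): φ is false.
  f (successors {c, e, f}): φ is false.
  g (successors {a, c, g}): φ is false.
  h (successors {b, c, h}): φ is false.
  i (successors {d, e, f, i}): φ is false.
  j (successors {e, i, j}): φ is false.
For instance, at b:
  At b: Dia ((q or s) -> s) is true, so not Dia ((q or s) -> s) is false.
    At b: Dia ((q or s) -> s) requires (q or s) -> s at some successor in {b, c, d, f, g}.
      (q or s) -> s holds at b, so Dia ((q or s) -> s) is true at b.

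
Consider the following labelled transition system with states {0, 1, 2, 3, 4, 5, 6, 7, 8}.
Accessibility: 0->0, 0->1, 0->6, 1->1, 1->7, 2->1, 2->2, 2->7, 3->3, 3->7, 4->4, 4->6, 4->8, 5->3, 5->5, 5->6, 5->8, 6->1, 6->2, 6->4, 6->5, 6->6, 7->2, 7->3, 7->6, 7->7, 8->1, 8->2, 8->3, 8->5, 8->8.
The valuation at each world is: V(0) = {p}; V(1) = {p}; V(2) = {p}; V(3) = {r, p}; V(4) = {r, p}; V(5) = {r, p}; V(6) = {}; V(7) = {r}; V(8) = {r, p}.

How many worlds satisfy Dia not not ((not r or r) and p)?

Let φ = Dia not not ((not r or r) and p). Evaluate φ at each world:
  0 (successors {0, 1, 6}): φ is true.
  1 (successors {1, 7}): φ is true.
  2 (successors {1, 2, 7}): φ is true.
  3 (successors {3, 7}): φ is true.
  4 (successors {4, 6, 8}): φ is true.
  5 (successors {3, 5, 6, 8}): φ is true.
  6 (successors {1, 2, 4, 5, 6}): φ is true.
  7 (successors {2, 3, 6, 7}): φ is true.
  8 (successors {1, 2, 3, 5, 8}): φ is true.
For instance, at 0:
  At 0: Dia not not ((not r or r) and p) requires not not ((not r or r) and p) at some successor in {0, 1, 6}.
    not not ((not r or r) and p) holds at 0, so Dia not not ((not r or r) and p) is true at 0.
Satisfying worlds: {0, 1, 2, 3, 4, 5, 6, 7, 8}

9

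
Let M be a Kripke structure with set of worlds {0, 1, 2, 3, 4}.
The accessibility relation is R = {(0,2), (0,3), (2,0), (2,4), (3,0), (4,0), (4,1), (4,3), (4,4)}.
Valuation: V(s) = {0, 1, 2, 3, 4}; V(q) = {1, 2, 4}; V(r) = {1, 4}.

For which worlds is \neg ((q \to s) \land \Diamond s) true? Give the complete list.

1

Let φ = \neg ((q \to s) \land \Diamond s). Evaluate φ at each world:
  0 (successors {2, 3}): φ is false.
  1 (successors ∅): φ is true.
  2 (successors {0, 4}): φ is false.
  3 (successors {0}): φ is false.
  4 (successors {0, 1, 3, 4}): φ is false.
For instance, at 4:
  At 4: (q \to s) \land \Diamond s is true, so \neg ((q \to s) \land \Diamond s) is false.
    At 4: q \to s is true, \Diamond s is true, so (q \to s) \land \Diamond s is true.
      At 4: \Diamond s requires s at some successor in {0, 1, 3, 4}.
        s holds at 0, so \Diamond s is true at 4.
Satisfying worlds: {1}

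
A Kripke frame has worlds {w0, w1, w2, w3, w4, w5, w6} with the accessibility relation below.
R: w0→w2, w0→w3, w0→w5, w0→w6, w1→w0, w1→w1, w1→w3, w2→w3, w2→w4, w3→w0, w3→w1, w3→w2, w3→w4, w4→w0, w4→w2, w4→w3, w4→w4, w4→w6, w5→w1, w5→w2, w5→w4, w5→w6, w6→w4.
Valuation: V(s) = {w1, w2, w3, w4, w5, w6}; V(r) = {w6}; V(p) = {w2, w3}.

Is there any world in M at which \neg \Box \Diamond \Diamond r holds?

No

Let φ = \neg \Box \Diamond \Diamond r. Evaluate φ at each world:
  w0 (successors {w2, w3, w5, w6}): φ is false.
  w1 (successors {w0, w1, w3}): φ is false.
  w2 (successors {w3, w4}): φ is false.
  w3 (successors {w0, w1, w2, w4}): φ is false.
  w4 (successors {w0, w2, w3, w4, w6}): φ is false.
  w5 (successors {w1, w2, w4, w6}): φ is false.
  w6 (successors {w4}): φ is false.
For instance, at w4:
  At w4: \Box \Diamond \Diamond r is true, so \neg \Box \Diamond \Diamond r is false.
    At w4: \Box \Diamond \Diamond r requires \Diamond \Diamond r at every successor {w0, w2, w3, w4, w6}.
      At w0: \Diamond \Diamond r is true.
      At w2: \Diamond \Diamond r is true.
      At w3: \Diamond \Diamond r is true.
      At w4: \Diamond \Diamond r is true.
      At w6: \Diamond \Diamond r is true.
    So \Box \Diamond \Diamond r is true at w4.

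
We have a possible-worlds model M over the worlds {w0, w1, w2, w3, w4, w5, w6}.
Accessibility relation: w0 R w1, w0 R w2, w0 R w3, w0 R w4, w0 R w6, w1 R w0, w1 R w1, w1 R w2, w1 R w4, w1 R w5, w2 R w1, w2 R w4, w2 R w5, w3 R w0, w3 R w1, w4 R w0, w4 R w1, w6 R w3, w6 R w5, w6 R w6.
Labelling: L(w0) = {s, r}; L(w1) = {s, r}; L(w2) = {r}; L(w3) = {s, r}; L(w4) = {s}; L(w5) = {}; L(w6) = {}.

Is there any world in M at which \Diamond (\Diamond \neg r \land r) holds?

Recall that \Diamond ψ holds at a world iff ψ holds at some accessible world.
Let φ = \Diamond (\Diamond \neg r \land r). Evaluate φ at each world:
  w0 (successors {w1, w2, w3, w4, w6}): φ is true.
  w1 (successors {w0, w1, w2, w4, w5}): φ is true.
  w2 (successors {w1, w4, w5}): φ is true.
  w3 (successors {w0, w1}): φ is true.
  w4 (successors {w0, w1}): φ is true.
  w5 (successors ∅): φ is false.
  w6 (successors {w3, w5, w6}): φ is false.
Detail at w0 (witness):
  At w0: \Diamond (\Diamond \neg r \land r) requires \Diamond \neg r \land r at some successor in {w1, w2, w3, w4, w6}.
    \Diamond \neg r \land r holds at w1, so \Diamond (\Diamond \neg r \land r) is true at w0.
      At w1: \Diamond \neg r is true, r is true, so \Diamond \neg r \land r is true.

Yes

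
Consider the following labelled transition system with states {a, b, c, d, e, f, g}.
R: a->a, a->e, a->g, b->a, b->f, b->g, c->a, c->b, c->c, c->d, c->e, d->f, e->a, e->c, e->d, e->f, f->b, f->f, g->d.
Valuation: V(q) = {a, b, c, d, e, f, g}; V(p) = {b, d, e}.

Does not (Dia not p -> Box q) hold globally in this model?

No

Recall that Box ψ holds at a world iff ψ holds at every accessible world, and Dia ψ holds iff ψ holds at some accessible world.
Let φ = not (Dia not p -> Box q). Evaluate φ at each world:
  a (successors {a, e, g}): φ is false.
  b (successors {a, f, g}): φ is false.
  c (successors {a, b, c, d, e}): φ is false.
  d (successors {f}): φ is false.
  e (successors {a, c, d, f}): φ is false.
  f (successors {b, f}): φ is false.
  g (successors {d}): φ is false.
Detail at a (counterexample):
  At a: Dia not p -> Box q is true, so not (Dia not p -> Box q) is false.
    At a: Dia not p is true, Box q is true, so Dia not p -> Box q is true.
      At a: Dia not p requires not p at some successor in {a, e, g}.
        not p holds at a, so Dia not p is true at a.
      At a: Box q requires q at every successor {a, e, g}.
        At a: q is true.
        At e: q is true.
        At g: q is true.
      So Box q is true at a.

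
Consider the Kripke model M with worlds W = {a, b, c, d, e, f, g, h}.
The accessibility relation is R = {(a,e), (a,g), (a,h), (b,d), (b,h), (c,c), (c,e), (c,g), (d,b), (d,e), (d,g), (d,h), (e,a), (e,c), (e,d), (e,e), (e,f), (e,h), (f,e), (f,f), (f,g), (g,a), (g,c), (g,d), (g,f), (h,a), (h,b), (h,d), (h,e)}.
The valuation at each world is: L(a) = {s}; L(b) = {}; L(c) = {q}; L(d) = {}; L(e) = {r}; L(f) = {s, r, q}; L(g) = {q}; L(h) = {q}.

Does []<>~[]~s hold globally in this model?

Let φ = []<>~[]~s. Evaluate φ at each world:
  a (successors {e, g, h}): φ is true.
  b (successors {d, h}): φ is true.
  c (successors {c, e, g}): φ is true.
  d (successors {b, e, g, h}): φ is true.
  e (successors {a, c, d, e, f, h}): φ is true.
  f (successors {e, f, g}): φ is true.
  g (successors {a, c, d, f}): φ is true.
  h (successors {a, b, d, e}): φ is true.
For instance, at f:
  At f: []<>~[]~s requires <>~[]~s at every successor {e, f, g}.
      At e: <>~[]~s requires ~[]~s at some successor in {a, c, d, e, f, h}.
        ~[]~s holds at e, so <>~[]~s is true at e.
      At f: <>~[]~s requires ~[]~s at some successor in {e, f, g}.
        ~[]~s holds at e, so <>~[]~s is true at f.
      At g: <>~[]~s requires ~[]~s at some successor in {a, c, d, f}.
        ~[]~s holds at f, so <>~[]~s is true at g.
  So []<>~[]~s is true at f.

Yes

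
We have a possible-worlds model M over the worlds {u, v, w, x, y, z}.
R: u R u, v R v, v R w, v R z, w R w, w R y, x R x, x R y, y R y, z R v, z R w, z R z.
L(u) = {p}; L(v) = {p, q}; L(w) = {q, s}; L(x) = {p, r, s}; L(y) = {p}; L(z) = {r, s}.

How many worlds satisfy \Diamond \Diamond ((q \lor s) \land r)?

3

Let φ = \Diamond \Diamond ((q \lor s) \land r). Evaluate φ at each world:
  u (successors {u}): φ is false.
  v (successors {v, w, z}): φ is true.
  w (successors {w, y}): φ is false.
  x (successors {x, y}): φ is true.
  y (successors {y}): φ is false.
  z (successors {v, w, z}): φ is true.
For instance, at x:
  At x: \Diamond \Diamond ((q \lor s) \land r) requires \Diamond ((q \lor s) \land r) at some successor in {x, y}.
    \Diamond ((q \lor s) \land r) holds at x, so \Diamond \Diamond ((q \lor s) \land r) is true at x.
      At x: \Diamond ((q \lor s) \land r) requires (q \lor s) \land r at some successor in {x, y}.
        (q \lor s) \land r holds at x, so \Diamond ((q \lor s) \land r) is true at x.
Satisfying worlds: {v, x, z}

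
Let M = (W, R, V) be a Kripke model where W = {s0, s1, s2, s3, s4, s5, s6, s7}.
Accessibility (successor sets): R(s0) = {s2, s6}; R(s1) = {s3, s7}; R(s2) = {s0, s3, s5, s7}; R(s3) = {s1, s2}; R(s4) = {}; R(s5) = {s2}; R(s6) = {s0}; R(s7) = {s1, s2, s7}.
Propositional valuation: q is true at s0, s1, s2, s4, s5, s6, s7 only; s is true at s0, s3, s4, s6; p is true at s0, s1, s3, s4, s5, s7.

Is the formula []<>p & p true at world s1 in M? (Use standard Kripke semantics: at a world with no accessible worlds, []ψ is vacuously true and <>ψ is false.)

At s1: []<>p is true, p is true, so []<>p & p is true.
  At s1: []<>p requires <>p at every successor {s3, s7}.
      At s3: <>p requires p at some successor in {s1, s2}.
        p holds at s1, so <>p is true at s3.
      At s7: <>p requires p at some successor in {s1, s2, s7}.
        p holds at s1, so <>p is true at s7.
  So []<>p is true at s1.

Yes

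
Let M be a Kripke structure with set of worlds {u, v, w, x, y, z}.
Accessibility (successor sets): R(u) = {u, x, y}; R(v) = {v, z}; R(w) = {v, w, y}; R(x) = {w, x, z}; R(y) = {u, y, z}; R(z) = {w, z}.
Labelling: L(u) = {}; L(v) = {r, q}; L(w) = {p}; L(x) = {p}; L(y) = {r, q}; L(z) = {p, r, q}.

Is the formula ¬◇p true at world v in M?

No

At v: ◇p is true, so ¬◇p is false.
  At v: ◇p requires p at some successor in {v, z}.
    p holds at z, so ◇p is true at v.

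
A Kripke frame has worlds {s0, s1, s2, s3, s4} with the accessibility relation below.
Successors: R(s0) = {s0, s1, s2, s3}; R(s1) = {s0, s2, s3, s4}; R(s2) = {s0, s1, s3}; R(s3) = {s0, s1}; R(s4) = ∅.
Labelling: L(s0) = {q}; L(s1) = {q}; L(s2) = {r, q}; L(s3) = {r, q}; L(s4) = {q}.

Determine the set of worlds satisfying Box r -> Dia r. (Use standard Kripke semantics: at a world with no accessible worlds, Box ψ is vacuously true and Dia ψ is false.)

s0, s1, s2, s3

Let φ = Box r -> Dia r. Evaluate φ at each world:
  s0 (successors {s0, s1, s2, s3}): φ is true.
  s1 (successors {s0, s2, s3, s4}): φ is true.
  s2 (successors {s0, s1, s3}): φ is true.
  s3 (successors {s0, s1}): φ is true.
  s4 (successors ∅): φ is false.
For instance, at s0:
  At s0: Box r is false, Dia r is true, so Box r -> Dia r is true.
    At s0: Box r requires r at every successor {s0, s1, s2, s3}.
      r fails at s0, so Box r is false at s0.
    At s0: Dia r requires r at some successor in {s0, s1, s2, s3}.
      r holds at s2, so Dia r is true at s0.
Satisfying worlds: {s0, s1, s2, s3}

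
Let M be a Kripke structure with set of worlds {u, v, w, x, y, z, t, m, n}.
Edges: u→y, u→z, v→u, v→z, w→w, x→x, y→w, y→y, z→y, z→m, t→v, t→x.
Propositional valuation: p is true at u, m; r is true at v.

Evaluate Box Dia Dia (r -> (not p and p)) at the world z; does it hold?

No

At z: Box Dia Dia (r -> (not p and p)) requires Dia Dia (r -> (not p and p)) at every successor {y, m}.
  Dia Dia (r -> (not p and p)) fails at m, so Box Dia Dia (r -> (not p and p)) is false at z.
    At m: no accessible worlds, so Dia Dia (r -> (not p and p)) is false.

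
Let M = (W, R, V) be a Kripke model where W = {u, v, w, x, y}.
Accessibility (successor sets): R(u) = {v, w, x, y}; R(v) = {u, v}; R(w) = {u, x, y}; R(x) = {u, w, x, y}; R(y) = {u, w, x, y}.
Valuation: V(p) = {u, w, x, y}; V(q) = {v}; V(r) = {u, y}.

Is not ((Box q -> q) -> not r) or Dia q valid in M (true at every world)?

No

Recall that Box ψ holds at a world iff ψ holds at every accessible world, and Dia ψ holds iff ψ holds at some accessible world.
Let φ = not ((Box q -> q) -> not r) or Dia q. Evaluate φ at each world:
  u (successors {v, w, x, y}): φ is true.
  v (successors {u, v}): φ is true.
  w (successors {u, x, y}): φ is false.
  x (successors {u, w, x, y}): φ is false.
  y (successors {u, w, x, y}): φ is true.
Detail at w (counterexample):
  At w: not ((Box q -> q) -> not r) is false, Dia q is false, so not ((Box q -> q) -> not r) or Dia q is false.
    At w: (Box q -> q) -> not r is true, so not ((Box q -> q) -> not r) is false.
      At w: Box q -> q is true, not r is true, so (Box q -> q) -> not r is true.
    At w: Dia q requires q at some successor in {u, x, y}.
      At u: q is false.
      At x: q is false.
      At y: q is false.
    So Dia q is false at w.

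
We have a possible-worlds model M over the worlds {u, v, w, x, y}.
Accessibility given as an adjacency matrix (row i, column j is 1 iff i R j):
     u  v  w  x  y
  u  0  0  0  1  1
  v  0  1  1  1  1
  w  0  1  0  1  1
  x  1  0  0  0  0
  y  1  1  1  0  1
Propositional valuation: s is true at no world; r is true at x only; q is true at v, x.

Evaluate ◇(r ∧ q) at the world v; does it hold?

At v: ◇(r ∧ q) requires r ∧ q at some successor in {v, w, x, y}.
  r ∧ q holds at x, so ◇(r ∧ q) is true at v.

Yes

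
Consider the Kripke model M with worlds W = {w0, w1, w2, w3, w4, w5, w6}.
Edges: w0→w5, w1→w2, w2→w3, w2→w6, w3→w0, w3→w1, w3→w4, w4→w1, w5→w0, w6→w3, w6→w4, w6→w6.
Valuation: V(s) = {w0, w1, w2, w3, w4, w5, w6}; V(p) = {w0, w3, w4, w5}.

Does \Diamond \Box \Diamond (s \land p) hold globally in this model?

No

Let φ = \Diamond \Box \Diamond (s \land p). Evaluate φ at each world:
  w0 (successors {w5}): φ is true.
  w1 (successors {w2}): φ is true.
  w2 (successors {w3, w6}): φ is false.
  w3 (successors {w0, w1, w4}): φ is true.
  w4 (successors {w1}): φ is true.
  w5 (successors {w0}): φ is true.
  w6 (successors {w3, w4, w6}): φ is false.
Detail at w2 (counterexample):
  At w2: \Diamond \Box \Diamond (s \land p) requires \Box \Diamond (s \land p) at some successor in {w3, w6}.
    At w3: \Box \Diamond (s \land p) is false.
    At w6: \Box \Diamond (s \land p) is false.
  So \Diamond \Box \Diamond (s \land p) is false at w2.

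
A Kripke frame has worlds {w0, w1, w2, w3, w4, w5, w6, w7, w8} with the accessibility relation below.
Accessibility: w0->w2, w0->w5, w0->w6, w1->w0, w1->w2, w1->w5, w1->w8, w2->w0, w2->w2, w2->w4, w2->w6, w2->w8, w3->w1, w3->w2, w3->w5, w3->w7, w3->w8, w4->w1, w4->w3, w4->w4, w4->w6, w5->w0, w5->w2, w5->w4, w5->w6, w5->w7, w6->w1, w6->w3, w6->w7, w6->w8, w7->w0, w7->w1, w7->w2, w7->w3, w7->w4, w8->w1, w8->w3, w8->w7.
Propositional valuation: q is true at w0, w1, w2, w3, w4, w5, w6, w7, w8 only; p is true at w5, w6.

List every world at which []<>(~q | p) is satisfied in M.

Recall that []ψ holds at a world iff ψ holds at every accessible world, and <>ψ holds iff ψ holds at some accessible world.
Let φ = []<>(~q | p). Evaluate φ at each world:
  w0 (successors {w2, w5, w6}): φ is false.
  w1 (successors {w0, w2, w5, w8}): φ is false.
  w2 (successors {w0, w2, w4, w6, w8}): φ is false.
  w3 (successors {w1, w2, w5, w7, w8}): φ is false.
  w4 (successors {w1, w3, w4, w6}): φ is false.
  w5 (successors {w0, w2, w4, w6, w7}): φ is false.
  w6 (successors {w1, w3, w7, w8}): φ is false.
  w7 (successors {w0, w1, w2, w3, w4}): φ is true.
  w8 (successors {w1, w3, w7}): φ is false.
For instance, at w7:
  At w7: []<>(~q | p) requires <>(~q | p) at every successor {w0, w1, w2, w3, w4}.
    At w0: <>(~q | p) is true.
    At w1: <>(~q | p) is true.
    At w2: <>(~q | p) is true.
    At w3: <>(~q | p) is true.
    At w4: <>(~q | p) is true.
  So []<>(~q | p) is true at w7.
Satisfying worlds: {w7}

w7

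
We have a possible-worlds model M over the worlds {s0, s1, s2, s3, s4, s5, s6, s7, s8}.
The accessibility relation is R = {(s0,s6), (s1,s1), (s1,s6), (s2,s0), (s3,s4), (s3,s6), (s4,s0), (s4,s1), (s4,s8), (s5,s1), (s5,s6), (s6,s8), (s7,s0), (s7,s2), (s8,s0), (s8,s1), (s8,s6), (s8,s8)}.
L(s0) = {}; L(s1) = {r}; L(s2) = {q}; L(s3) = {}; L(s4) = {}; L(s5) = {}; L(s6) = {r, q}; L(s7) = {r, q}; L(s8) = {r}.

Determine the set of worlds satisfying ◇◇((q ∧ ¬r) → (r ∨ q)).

s0, s1, s2, s3, s4, s5, s6, s7, s8

Let φ = ◇◇((q ∧ ¬r) → (r ∨ q)). Evaluate φ at each world:
  s0 (successors {s6}): φ is true.
  s1 (successors {s1, s6}): φ is true.
  s2 (successors {s0}): φ is true.
  s3 (successors {s4, s6}): φ is true.
  s4 (successors {s0, s1, s8}): φ is true.
  s5 (successors {s1, s6}): φ is true.
  s6 (successors {s8}): φ is true.
  s7 (successors {s0, s2}): φ is true.
  s8 (successors {s0, s1, s6, s8}): φ is true.
For instance, at s5:
  At s5: ◇◇((q ∧ ¬r) → (r ∨ q)) requires ◇((q ∧ ¬r) → (r ∨ q)) at some successor in {s1, s6}.
    ◇((q ∧ ¬r) → (r ∨ q)) holds at s1, so ◇◇((q ∧ ¬r) → (r ∨ q)) is true at s5.
      At s1: ◇((q ∧ ¬r) → (r ∨ q)) requires (q ∧ ¬r) → (r ∨ q) at some successor in {s1, s6}.
        (q ∧ ¬r) → (r ∨ q) holds at s1, so ◇((q ∧ ¬r) → (r ∨ q)) is true at s1.
Satisfying worlds: {s0, s1, s2, s3, s4, s5, s6, s7, s8}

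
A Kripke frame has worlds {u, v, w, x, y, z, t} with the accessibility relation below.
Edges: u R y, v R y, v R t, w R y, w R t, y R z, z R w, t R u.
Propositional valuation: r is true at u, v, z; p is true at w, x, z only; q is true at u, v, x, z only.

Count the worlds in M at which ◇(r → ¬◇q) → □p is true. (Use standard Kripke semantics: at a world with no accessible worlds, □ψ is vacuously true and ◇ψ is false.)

Let φ = ◇(r → ¬◇q) → □p. Evaluate φ at each world:
  u (successors {y}): φ is false.
  v (successors {y, t}): φ is false.
  w (successors {y, t}): φ is false.
  x (successors ∅): φ is true.
  y (successors {z}): φ is true.
  z (successors {w}): φ is true.
  t (successors {u}): φ is false.
For instance, at y:
  At y: ◇(r → ¬◇q) is true, □p is true, so ◇(r → ¬◇q) → □p is true.
    At y: ◇(r → ¬◇q) requires r → ¬◇q at some successor in {z}.
      r → ¬◇q holds at z, so ◇(r → ¬◇q) is true at y.
    At y: □p requires p at every successor {z}.
      At z: p is true.
    So □p is true at y.
Satisfying worlds: {x, y, z}

3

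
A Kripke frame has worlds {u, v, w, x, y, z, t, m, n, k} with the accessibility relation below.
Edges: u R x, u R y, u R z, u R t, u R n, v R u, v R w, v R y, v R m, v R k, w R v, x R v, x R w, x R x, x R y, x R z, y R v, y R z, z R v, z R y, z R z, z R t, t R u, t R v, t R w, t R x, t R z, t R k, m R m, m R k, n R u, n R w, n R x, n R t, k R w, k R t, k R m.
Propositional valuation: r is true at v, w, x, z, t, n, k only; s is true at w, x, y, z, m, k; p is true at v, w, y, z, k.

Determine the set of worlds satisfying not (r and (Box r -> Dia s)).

Recall that Box ψ holds at a world iff ψ holds at every accessible world, and Dia ψ holds iff ψ holds at some accessible world.
Let φ = not (r and (Box r -> Dia s)). Evaluate φ at each world:
  u (successors {x, y, z, t, n}): φ is true.
  v (successors {u, w, y, m, k}): φ is false.
  w (successors {v}): φ is true.
  x (successors {v, w, x, y, z}): φ is false.
  y (successors {v, z}): φ is true.
  z (successors {v, y, z, t}): φ is false.
  t (successors {u, v, w, x, z, k}): φ is false.
  m (successors {m, k}): φ is true.
  n (successors {u, w, x, t}): φ is false.
  k (successors {w, t, m}): φ is false.
For instance, at u:
  At u: r and (Box r -> Dia s) is false, so not (r and (Box r -> Dia s)) is true.
    At u: r is false, Box r -> Dia s is true, so r and (Box r -> Dia s) is false.
      At u: Box r is false, Dia s is true, so Box r -> Dia s is true.
Satisfying worlds: {u, w, y, m}

u, w, y, m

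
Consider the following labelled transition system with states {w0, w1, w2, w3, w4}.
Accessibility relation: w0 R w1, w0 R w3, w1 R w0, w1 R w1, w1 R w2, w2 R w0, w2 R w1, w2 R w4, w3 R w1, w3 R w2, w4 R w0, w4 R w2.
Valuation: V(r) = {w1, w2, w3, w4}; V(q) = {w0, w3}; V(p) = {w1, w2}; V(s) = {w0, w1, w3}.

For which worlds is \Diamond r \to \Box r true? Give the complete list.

w0, w3

Let φ = \Diamond r \to \Box r. Evaluate φ at each world:
  w0 (successors {w1, w3}): φ is true.
  w1 (successors {w0, w1, w2}): φ is false.
  w2 (successors {w0, w1, w4}): φ is false.
  w3 (successors {w1, w2}): φ is true.
  w4 (successors {w0, w2}): φ is false.
For instance, at w4:
  At w4: \Diamond r is true, \Box r is false, so \Diamond r \to \Box r is false.
    At w4: \Diamond r requires r at some successor in {w0, w2}.
      r holds at w2, so \Diamond r is true at w4.
    At w4: \Box r requires r at every successor {w0, w2}.
      r fails at w0, so \Box r is false at w4.
Satisfying worlds: {w0, w3}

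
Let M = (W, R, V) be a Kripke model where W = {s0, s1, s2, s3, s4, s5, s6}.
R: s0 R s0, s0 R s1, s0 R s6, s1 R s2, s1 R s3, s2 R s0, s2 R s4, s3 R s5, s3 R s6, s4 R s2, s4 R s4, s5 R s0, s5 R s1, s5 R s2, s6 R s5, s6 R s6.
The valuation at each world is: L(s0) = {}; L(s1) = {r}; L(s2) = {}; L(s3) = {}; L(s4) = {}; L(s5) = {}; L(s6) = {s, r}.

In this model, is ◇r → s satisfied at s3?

No

At s3: ◇r is true, s is false, so ◇r → s is false.
  At s3: ◇r requires r at some successor in {s5, s6}.
    r holds at s6, so ◇r is true at s3.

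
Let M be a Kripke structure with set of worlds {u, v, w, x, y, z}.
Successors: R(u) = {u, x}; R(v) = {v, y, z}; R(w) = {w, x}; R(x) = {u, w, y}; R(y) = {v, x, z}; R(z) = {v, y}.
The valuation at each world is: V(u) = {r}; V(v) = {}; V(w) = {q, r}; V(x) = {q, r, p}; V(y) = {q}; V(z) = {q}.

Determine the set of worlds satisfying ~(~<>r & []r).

Let φ = ~(~<>r & []r). Evaluate φ at each world:
  u (successors {u, x}): φ is true.
  v (successors {v, y, z}): φ is true.
  w (successors {w, x}): φ is true.
  x (successors {u, w, y}): φ is true.
  y (successors {v, x, z}): φ is true.
  z (successors {v, y}): φ is true.
For instance, at u:
  At u: ~<>r & []r is false, so ~(~<>r & []r) is true.
    At u: ~<>r is false, []r is true, so ~<>r & []r is false.
      At u: <>r is true, so ~<>r is false.
      At u: []r requires r at every successor {u, x}.
        At u: r is true.
        At x: r is true.
      So []r is true at u.
Satisfying worlds: {u, v, w, x, y, z}

u, v, w, x, y, z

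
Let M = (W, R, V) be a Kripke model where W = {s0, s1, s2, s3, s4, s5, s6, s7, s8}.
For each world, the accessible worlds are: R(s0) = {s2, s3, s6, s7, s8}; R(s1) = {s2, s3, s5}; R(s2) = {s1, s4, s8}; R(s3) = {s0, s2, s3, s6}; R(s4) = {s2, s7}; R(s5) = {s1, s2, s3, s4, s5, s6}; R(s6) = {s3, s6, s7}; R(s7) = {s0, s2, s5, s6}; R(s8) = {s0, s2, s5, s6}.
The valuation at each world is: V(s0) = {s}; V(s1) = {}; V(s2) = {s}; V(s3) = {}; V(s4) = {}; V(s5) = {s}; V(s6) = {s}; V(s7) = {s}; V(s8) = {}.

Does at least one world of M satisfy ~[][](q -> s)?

Recall that []ψ holds at a world iff ψ holds at every accessible world, and <>ψ holds iff ψ holds at some accessible world.
Let φ = ~[][](q -> s). Evaluate φ at each world:
  s0 (successors {s2, s3, s6, s7, s8}): φ is false.
  s1 (successors {s2, s3, s5}): φ is false.
  s2 (successors {s1, s4, s8}): φ is false.
  s3 (successors {s0, s2, s3, s6}): φ is false.
  s4 (successors {s2, s7}): φ is false.
  s5 (successors {s1, s2, s3, s4, s5, s6}): φ is false.
  s6 (successors {s3, s6, s7}): φ is false.
  s7 (successors {s0, s2, s5, s6}): φ is false.
  s8 (successors {s0, s2, s5, s6}): φ is false.
For instance, at s1:
  At s1: [][](q -> s) is true, so ~[][](q -> s) is false.
    At s1: [][](q -> s) requires [](q -> s) at every successor {s2, s3, s5}.
      At s2: [](q -> s) is true.
      At s3: [](q -> s) is true.
      At s5: [](q -> s) is true.
    So [][](q -> s) is true at s1.

No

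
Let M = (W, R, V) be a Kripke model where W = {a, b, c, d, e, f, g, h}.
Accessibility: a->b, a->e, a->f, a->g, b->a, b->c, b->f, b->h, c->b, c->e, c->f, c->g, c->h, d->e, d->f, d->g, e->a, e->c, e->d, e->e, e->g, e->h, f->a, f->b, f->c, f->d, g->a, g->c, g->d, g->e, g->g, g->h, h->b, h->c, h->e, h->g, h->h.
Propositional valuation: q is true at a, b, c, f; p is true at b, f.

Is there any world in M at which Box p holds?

No

Let φ = Box p. Evaluate φ at each world:
  a (successors {b, e, f, g}): φ is false.
  b (successors {a, c, f, h}): φ is false.
  c (successors {b, e, f, g, h}): φ is false.
  d (successors {e, f, g}): φ is false.
  e (successors {a, c, d, e, g, h}): φ is false.
  f (successors {a, b, c, d}): φ is false.
  g (successors {a, c, d, e, g, h}): φ is false.
  h (successors {b, c, e, g, h}): φ is false.
For instance, at f:
  At f: Box p requires p at every successor {a, b, c, d}.
    p fails at a, so Box p is false at f.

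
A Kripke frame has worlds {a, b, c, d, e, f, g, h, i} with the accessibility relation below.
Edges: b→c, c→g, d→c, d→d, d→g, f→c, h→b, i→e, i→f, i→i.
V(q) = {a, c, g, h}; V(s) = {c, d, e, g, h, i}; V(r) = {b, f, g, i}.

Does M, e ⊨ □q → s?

Yes

At e: □q is true, s is true, so □q → s is true.
  At e: no accessible worlds, so □q holds vacuously.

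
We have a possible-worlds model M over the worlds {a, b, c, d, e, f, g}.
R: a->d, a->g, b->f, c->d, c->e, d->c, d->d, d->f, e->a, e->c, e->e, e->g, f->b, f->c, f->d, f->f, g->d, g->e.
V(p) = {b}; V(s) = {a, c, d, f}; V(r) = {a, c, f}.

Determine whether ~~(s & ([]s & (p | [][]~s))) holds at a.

No

At a: ~(s & ([]s & (p | [][]~s))) is true, so ~~(s & ([]s & (p | [][]~s))) is false.
  At a: s & ([]s & (p | [][]~s)) is false, so ~(s & ([]s & (p | [][]~s))) is true.
    At a: s is true, []s & (p | [][]~s) is false, so s & ([]s & (p | [][]~s)) is false.
      At a: []s is false, p | [][]~s is false, so []s & (p | [][]~s) is false.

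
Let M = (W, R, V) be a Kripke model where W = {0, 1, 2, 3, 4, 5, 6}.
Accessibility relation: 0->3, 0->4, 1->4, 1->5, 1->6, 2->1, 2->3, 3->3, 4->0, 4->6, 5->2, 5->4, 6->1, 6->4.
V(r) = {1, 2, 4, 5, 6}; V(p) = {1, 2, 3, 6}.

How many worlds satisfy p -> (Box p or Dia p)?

7

Recall that Box ψ holds at a world iff ψ holds at every accessible world, and Dia ψ holds iff ψ holds at some accessible world.
Let φ = p -> (Box p or Dia p). Evaluate φ at each world:
  0 (successors {3, 4}): φ is true.
  1 (successors {4, 5, 6}): φ is true.
  2 (successors {1, 3}): φ is true.
  3 (successors {3}): φ is true.
  4 (successors {0, 6}): φ is true.
  5 (successors {2, 4}): φ is true.
  6 (successors {1, 4}): φ is true.
For instance, at 3:
  At 3: p is true, Box p or Dia p is true, so p -> (Box p or Dia p) is true.
    At 3: Box p is true, Dia p is true, so Box p or Dia p is true.
      At 3: Box p requires p at every successor {3}.
        At 3: p is true.
      So Box p is true at 3.
      At 3: Dia p requires p at some successor in {3}.
        p holds at 3, so Dia p is true at 3.
Satisfying worlds: {0, 1, 2, 3, 4, 5, 6}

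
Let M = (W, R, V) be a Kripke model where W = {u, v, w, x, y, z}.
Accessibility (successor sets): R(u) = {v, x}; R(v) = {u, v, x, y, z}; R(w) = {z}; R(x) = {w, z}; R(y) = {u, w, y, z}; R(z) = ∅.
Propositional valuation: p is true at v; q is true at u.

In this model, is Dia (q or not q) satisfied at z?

No

Recall that Dia ψ holds at a world iff ψ holds at some accessible world.
At z: no accessible worlds, so Dia (q or not q) is false.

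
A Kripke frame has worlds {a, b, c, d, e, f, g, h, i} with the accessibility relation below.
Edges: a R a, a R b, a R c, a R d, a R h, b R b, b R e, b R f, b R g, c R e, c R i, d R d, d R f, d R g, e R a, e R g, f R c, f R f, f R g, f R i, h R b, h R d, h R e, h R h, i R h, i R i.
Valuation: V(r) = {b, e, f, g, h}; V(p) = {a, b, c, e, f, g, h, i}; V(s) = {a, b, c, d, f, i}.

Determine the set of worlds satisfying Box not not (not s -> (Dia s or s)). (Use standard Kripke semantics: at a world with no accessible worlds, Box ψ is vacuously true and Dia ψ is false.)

a, c, g, h, i

Recall that Box ψ holds at a world iff ψ holds at every accessible world, and Dia ψ holds iff ψ holds at some accessible world.
Let φ = Box not not (not s -> (Dia s or s)). Evaluate φ at each world:
  a (successors {a, b, c, d, h}): φ is true.
  b (successors {b, e, f, g}): φ is false.
  c (successors {e, i}): φ is true.
  d (successors {d, f, g}): φ is false.
  e (successors {a, g}): φ is false.
  f (successors {c, f, g, i}): φ is false.
  g (successors ∅): φ is true.
  h (successors {b, d, e, h}): φ is true.
  i (successors {h, i}): φ is true.
For instance, at f:
  At f: Box not not (not s -> (Dia s or s)) requires not not (not s -> (Dia s or s)) at every successor {c, f, g, i}.
    not not (not s -> (Dia s or s)) fails at g, so Box not not (not s -> (Dia s or s)) is false at f.
      At g: not (not s -> (Dia s or s)) is true, so not not (not s -> (Dia s or s)) is false.
Satisfying worlds: {a, c, g, h, i}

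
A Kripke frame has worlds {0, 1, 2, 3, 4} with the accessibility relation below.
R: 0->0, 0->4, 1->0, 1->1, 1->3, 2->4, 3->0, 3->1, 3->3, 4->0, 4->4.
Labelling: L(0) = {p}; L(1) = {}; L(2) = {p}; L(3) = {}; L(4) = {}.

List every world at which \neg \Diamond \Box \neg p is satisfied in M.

Let φ = \neg \Diamond \Box \neg p. Evaluate φ at each world:
  0 (successors {0, 4}): φ is true.
  1 (successors {0, 1, 3}): φ is true.
  2 (successors {4}): φ is true.
  3 (successors {0, 1, 3}): φ is true.
  4 (successors {0, 4}): φ is true.
For instance, at 0:
  At 0: \Diamond \Box \neg p is false, so \neg \Diamond \Box \neg p is true.
    At 0: \Diamond \Box \neg p requires \Box \neg p at some successor in {0, 4}.
      At 0: \Box \neg p is false.
      At 4: \Box \neg p is false.
    So \Diamond \Box \neg p is false at 0.
Satisfying worlds: {0, 1, 2, 3, 4}

0, 1, 2, 3, 4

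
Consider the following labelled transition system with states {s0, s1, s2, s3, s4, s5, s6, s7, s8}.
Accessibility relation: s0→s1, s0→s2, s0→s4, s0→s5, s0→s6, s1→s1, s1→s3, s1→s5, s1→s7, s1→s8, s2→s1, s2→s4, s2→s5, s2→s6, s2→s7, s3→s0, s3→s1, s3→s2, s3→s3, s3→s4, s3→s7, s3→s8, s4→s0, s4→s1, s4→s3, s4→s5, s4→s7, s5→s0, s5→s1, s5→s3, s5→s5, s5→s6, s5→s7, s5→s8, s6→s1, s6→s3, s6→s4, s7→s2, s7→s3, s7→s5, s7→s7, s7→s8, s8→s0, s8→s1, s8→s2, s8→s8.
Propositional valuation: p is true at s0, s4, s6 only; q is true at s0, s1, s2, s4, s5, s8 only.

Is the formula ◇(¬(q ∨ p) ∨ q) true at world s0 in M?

Yes

At s0: ◇(¬(q ∨ p) ∨ q) requires ¬(q ∨ p) ∨ q at some successor in {s1, s2, s4, s5, s6}.
  ¬(q ∨ p) ∨ q holds at s1, so ◇(¬(q ∨ p) ∨ q) is true at s0.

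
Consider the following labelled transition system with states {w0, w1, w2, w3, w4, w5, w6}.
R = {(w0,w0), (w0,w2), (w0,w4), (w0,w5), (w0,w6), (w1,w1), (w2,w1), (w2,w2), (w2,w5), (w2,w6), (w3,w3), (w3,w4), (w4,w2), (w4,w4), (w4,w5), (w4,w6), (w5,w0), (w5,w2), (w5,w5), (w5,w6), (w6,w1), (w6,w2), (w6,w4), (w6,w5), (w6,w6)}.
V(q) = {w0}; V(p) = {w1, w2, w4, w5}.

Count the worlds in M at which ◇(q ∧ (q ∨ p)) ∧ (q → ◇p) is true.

Let φ = ◇(q ∧ (q ∨ p)) ∧ (q → ◇p). Evaluate φ at each world:
  w0 (successors {w0, w2, w4, w5, w6}): φ is true.
  w1 (successors {w1}): φ is false.
  w2 (successors {w1, w2, w5, w6}): φ is false.
  w3 (successors {w3, w4}): φ is false.
  w4 (successors {w2, w4, w5, w6}): φ is false.
  w5 (successors {w0, w2, w5, w6}): φ is true.
  w6 (successors {w1, w2, w4, w5, w6}): φ is false.
For instance, at w5:
  At w5: ◇(q ∧ (q ∨ p)) is true, q → ◇p is true, so ◇(q ∧ (q ∨ p)) ∧ (q → ◇p) is true.
    At w5: ◇(q ∧ (q ∨ p)) requires q ∧ (q ∨ p) at some successor in {w0, w2, w5, w6}.
      q ∧ (q ∨ p) holds at w0, so ◇(q ∧ (q ∨ p)) is true at w5.
    At w5: q is false, ◇p is true, so q → ◇p is true.
      At w5: ◇p requires p at some successor in {w0, w2, w5, w6}.
        p holds at w2, so ◇p is true at w5.
Satisfying worlds: {w0, w5}

2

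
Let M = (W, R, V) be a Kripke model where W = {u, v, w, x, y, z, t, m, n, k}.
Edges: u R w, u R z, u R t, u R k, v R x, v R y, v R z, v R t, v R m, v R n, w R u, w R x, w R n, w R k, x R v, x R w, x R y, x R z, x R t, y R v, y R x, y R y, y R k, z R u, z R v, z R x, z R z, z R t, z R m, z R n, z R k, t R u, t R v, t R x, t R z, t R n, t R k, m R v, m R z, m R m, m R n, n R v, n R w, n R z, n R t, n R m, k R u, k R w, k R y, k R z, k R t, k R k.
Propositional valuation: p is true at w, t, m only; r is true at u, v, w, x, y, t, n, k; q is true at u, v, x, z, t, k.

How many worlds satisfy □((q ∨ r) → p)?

Recall that □ψ holds at a world iff ψ holds at every accessible world, and ◇ψ holds iff ψ holds at some accessible world.
Let φ = □((q ∨ r) → p). Evaluate φ at each world:
  u (successors {w, z, t, k}): φ is false.
  v (successors {x, y, z, t, m, n}): φ is false.
  w (successors {u, x, n, k}): φ is false.
  x (successors {v, w, y, z, t}): φ is false.
  y (successors {v, x, y, k}): φ is false.
  z (successors {u, v, x, z, t, m, n, k}): φ is false.
  t (successors {u, v, x, z, n, k}): φ is false.
  m (successors {v, z, m, n}): φ is false.
  n (successors {v, w, z, t, m}): φ is false.
  k (successors {u, w, y, z, t, k}): φ is false.
For instance, at k:
  At k: □((q ∨ r) → p) requires (q ∨ r) → p at every successor {u, w, y, z, t, k}.
    (q ∨ r) → p fails at u, so □((q ∨ r) → p) is false at k.
Satisfying worlds: none.

0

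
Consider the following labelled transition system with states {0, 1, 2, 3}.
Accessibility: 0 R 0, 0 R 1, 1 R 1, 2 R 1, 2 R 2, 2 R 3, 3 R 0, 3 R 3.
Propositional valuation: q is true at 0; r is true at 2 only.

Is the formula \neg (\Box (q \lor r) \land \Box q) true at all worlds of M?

Yes

Let φ = \neg (\Box (q \lor r) \land \Box q). Evaluate φ at each world:
  0 (successors {0, 1}): φ is true.
  1 (successors {1}): φ is true.
  2 (successors {1, 2, 3}): φ is true.
  3 (successors {0, 3}): φ is true.
For instance, at 3:
  At 3: \Box (q \lor r) \land \Box q is false, so \neg (\Box (q \lor r) \land \Box q) is true.
    At 3: \Box (q \lor r) is false, \Box q is false, so \Box (q \lor r) \land \Box q is false.
      At 3: \Box (q \lor r) requires q \lor r at every successor {0, 3}.
        q \lor r fails at 3, so \Box (q \lor r) is false at 3.
      At 3: \Box q requires q at every successor {0, 3}.
        q fails at 3, so \Box q is false at 3.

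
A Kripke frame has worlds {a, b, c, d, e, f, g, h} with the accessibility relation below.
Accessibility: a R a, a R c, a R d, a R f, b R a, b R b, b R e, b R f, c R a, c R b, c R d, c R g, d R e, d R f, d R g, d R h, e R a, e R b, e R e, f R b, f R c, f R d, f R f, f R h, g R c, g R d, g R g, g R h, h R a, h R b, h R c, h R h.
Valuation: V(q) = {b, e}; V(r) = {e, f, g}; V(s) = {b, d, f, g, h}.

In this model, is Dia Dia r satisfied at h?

Yes

At h: Dia Dia r requires Dia r at some successor in {a, b, c, h}.
  Dia r holds at a, so Dia Dia r is true at h.
    At a: Dia r requires r at some successor in {a, c, d, f}.
      r holds at f, so Dia r is true at a.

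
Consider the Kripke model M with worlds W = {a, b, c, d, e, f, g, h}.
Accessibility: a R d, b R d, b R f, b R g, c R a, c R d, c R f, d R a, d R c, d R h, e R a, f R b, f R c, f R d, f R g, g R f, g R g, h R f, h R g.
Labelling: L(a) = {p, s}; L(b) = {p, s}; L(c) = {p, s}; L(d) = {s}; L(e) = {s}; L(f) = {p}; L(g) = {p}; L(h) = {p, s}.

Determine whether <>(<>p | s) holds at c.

Yes

At c: <>(<>p | s) requires <>p | s at some successor in {a, d, f}.
  <>p | s holds at a, so <>(<>p | s) is true at c.
    At a: <>p is false, s is true, so <>p | s is true.
      At a: <>p requires p at some successor in {d}.
        At d: p is false.
      So <>p is false at a.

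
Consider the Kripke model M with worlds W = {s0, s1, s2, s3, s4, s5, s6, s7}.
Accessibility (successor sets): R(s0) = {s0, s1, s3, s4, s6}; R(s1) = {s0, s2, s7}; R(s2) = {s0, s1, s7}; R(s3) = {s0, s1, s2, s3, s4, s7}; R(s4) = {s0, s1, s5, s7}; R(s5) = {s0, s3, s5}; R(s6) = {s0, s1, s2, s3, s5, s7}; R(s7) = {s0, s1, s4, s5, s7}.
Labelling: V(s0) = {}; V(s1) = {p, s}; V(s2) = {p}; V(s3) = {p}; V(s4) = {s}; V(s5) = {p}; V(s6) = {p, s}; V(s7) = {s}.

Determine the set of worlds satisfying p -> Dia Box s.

Let φ = p -> Dia Box s. Evaluate φ at each world:
  s0 (successors {s0, s1, s3, s4, s6}): φ is true.
  s1 (successors {s0, s2, s7}): φ is false.
  s2 (successors {s0, s1, s7}): φ is false.
  s3 (successors {s0, s1, s2, s3, s4, s7}): φ is false.
  s4 (successors {s0, s1, s5, s7}): φ is true.
  s5 (successors {s0, s3, s5}): φ is false.
  s6 (successors {s0, s1, s2, s3, s5, s7}): φ is false.
  s7 (successors {s0, s1, s4, s5, s7}): φ is true.
For instance, at s6:
  At s6: p is true, Dia Box s is false, so p -> Dia Box s is false.
    At s6: Dia Box s requires Box s at some successor in {s0, s1, s2, s3, s5, s7}.
      At s0: Box s is false.
      At s1: Box s is false.
      At s2: Box s is false.
      At s3: Box s is false.
      At s5: Box s is false.
      At s7: Box s is false.
    So Dia Box s is false at s6.
Satisfying worlds: {s0, s4, s7}

s0, s4, s7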